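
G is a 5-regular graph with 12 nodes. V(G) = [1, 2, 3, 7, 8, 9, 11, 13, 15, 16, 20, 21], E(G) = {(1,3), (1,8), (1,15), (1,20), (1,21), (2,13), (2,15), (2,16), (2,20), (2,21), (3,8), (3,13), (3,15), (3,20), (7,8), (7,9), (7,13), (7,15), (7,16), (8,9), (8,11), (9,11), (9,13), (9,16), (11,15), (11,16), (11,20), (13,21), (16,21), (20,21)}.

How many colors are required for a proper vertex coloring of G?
Clique number ω(G) = 3 (lower bound: χ ≥ ω).
The clique on [1, 3, 8] has size 3, forcing χ ≥ 3, and the coloring below uses 3 colors, so χ(G) = 3.
A valid 3-coloring: color 1: [3, 9, 21]; color 2: [1, 2, 7, 11]; color 3: [8, 13, 15, 16, 20].

χ(G) = 3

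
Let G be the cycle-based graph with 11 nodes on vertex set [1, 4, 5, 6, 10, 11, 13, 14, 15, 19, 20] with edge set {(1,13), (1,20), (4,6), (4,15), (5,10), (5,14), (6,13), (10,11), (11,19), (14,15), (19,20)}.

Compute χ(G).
Clique number ω(G) = 2 (lower bound: χ ≥ ω).
Odd cycle [20, 19, 11, 10, 5, 14, 15, 4, 6, 13, 1] needs 3 colors (χ ≥ 3).
The coloring below uses 3 colors, so χ(G) = 3.
A valid 3-coloring: color 1: [5, 11, 13, 15, 20]; color 2: [1, 4, 10, 14, 19]; color 3: [6].

χ(G) = 3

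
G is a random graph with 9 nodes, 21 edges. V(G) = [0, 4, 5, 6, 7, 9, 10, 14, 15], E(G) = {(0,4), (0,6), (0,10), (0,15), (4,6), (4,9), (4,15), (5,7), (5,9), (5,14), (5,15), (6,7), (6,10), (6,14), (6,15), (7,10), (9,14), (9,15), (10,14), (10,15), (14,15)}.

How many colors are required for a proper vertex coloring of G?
χ(G) = 4

Clique number ω(G) = 4 (lower bound: χ ≥ ω).
The clique on [5, 9, 14, 15] has size 4, forcing χ ≥ 4, and the coloring below uses 4 colors, so χ(G) = 4.
A valid 4-coloring: color 1: [7, 15]; color 2: [6, 9]; color 3: [4, 5, 10]; color 4: [0, 14].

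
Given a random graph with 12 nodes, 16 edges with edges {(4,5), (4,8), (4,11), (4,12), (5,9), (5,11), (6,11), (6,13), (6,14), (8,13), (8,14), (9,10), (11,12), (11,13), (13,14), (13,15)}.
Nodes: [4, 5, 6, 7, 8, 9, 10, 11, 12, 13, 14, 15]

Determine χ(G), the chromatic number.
Clique number ω(G) = 3 (lower bound: χ ≥ ω).
The clique on [8, 13, 14] has size 3, forcing χ ≥ 3, and the coloring below uses 3 colors, so χ(G) = 3.
A valid 3-coloring: color 1: [4, 7, 9, 13]; color 2: [10, 11, 14, 15]; color 3: [5, 6, 8, 12].

χ(G) = 3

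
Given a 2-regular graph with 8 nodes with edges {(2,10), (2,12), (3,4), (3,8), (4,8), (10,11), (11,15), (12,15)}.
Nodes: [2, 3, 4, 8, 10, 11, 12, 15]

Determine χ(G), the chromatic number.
Clique number ω(G) = 3 (lower bound: χ ≥ ω).
The clique on [3, 4, 8] has size 3, forcing χ ≥ 3, and the coloring below uses 3 colors, so χ(G) = 3.
A valid 3-coloring: color 1: [4, 10, 12]; color 2: [2, 8, 11]; color 3: [3, 15].

χ(G) = 3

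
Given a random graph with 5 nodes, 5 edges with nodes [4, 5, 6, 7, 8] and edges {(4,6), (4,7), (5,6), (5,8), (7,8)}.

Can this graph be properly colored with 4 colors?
A valid 4-coloring: color 1: [6, 7]; color 2: [4, 8]; color 3: [5].
(χ(G) = 3 ≤ 4.)

Yes, G is 4-colorable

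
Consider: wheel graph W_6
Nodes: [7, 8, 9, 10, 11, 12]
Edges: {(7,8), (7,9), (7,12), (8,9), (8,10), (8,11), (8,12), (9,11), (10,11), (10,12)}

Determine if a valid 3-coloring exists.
Odd cycle [11, 9, 7, 12, 10] needs 3 colors (χ ≥ 3).
Vertex 8 is adjacent to every vertex of [7, 9, 10, 11, 12], which already need 3 colors among themselves, so 8 needs a new color (χ ≥ 4).
Hence χ(G) ≥ 4 > 3, so no proper 3-coloring exists.

No, G is not 3-colorable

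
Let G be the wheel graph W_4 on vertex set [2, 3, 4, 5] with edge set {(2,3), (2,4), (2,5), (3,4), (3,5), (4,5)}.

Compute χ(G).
Clique number ω(G) = 4 (lower bound: χ ≥ ω).
The clique on [2, 3, 4, 5] has size 4, forcing χ ≥ 4, and the coloring below uses 4 colors, so χ(G) = 4.
A valid 4-coloring: color 1: [3]; color 2: [5]; color 3: [2]; color 4: [4].

χ(G) = 4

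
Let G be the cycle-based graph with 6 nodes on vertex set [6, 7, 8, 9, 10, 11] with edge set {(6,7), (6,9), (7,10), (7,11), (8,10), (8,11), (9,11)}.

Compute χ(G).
χ(G) = 2

Clique number ω(G) = 2 (lower bound: χ ≥ ω).
The graph is bipartite (no odd cycle), so 2 colors suffice: χ(G) = 2.
A valid 2-coloring: color 1: [6, 10, 11]; color 2: [7, 8, 9].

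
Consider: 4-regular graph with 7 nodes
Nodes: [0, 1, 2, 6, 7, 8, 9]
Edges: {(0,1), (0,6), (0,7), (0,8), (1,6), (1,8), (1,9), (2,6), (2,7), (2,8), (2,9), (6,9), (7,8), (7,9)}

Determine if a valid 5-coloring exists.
Yes, G is 5-colorable

A valid 5-coloring: color 1: [6, 7]; color 2: [0, 2]; color 3: [8, 9]; color 4: [1].
(χ(G) = 4 ≤ 5.)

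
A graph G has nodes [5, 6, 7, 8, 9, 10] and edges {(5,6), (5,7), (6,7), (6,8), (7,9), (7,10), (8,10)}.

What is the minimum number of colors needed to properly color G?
χ(G) = 3

Clique number ω(G) = 3 (lower bound: χ ≥ ω).
The clique on [5, 6, 7] has size 3, forcing χ ≥ 3, and the coloring below uses 3 colors, so χ(G) = 3.
A valid 3-coloring: color 1: [7, 8]; color 2: [6, 9, 10]; color 3: [5].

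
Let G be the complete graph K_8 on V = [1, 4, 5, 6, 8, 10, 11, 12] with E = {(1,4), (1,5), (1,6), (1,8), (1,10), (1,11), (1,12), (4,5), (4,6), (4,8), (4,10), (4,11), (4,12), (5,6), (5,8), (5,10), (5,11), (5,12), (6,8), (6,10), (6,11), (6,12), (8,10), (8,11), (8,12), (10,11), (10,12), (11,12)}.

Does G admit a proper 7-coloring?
No, G is not 7-colorable

The clique on vertices [1, 4, 5, 6, 8, 10, 11, 12] has size 8 > 7, so it alone needs 8 colors.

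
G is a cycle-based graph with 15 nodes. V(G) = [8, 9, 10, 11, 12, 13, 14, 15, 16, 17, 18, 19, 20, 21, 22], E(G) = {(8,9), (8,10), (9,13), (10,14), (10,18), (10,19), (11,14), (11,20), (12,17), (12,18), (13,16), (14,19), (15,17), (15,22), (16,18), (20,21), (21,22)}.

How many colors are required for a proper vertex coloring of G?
Clique number ω(G) = 3 (lower bound: χ ≥ ω).
The clique on [10, 14, 19] has size 3, forcing χ ≥ 3, and the coloring below uses 3 colors, so χ(G) = 3.
A valid 3-coloring: color 1: [9, 10, 11, 12, 15, 16, 21]; color 2: [8, 13, 14, 17, 18, 20, 22]; color 3: [19].

χ(G) = 3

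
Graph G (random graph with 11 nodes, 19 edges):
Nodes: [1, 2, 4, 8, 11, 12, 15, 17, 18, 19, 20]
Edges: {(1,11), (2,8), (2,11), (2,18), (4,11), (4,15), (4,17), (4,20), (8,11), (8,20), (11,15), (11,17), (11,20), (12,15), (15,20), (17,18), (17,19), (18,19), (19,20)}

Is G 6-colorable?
Yes, G is 6-colorable

A valid 6-coloring: color 1: [11, 12, 19]; color 2: [1, 2, 17, 20]; color 3: [8, 15, 18]; color 4: [4].
(χ(G) = 4 ≤ 6.)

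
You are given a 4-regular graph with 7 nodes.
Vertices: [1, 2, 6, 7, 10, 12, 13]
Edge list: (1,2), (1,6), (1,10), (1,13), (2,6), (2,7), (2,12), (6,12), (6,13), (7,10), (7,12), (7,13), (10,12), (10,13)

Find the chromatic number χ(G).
χ(G) = 4

Clique number ω(G) = 3 (lower bound: χ ≥ ω).
Suppose a proper 3-coloring c exists. The clique [1, 2, 6] takes 3 distinct colors; by symmetry let c(1) = 1, c(2) = 2, c(6) = 3.
- Vertex 12: neighbors [2, 6] already have colors [2, 3] ⇒ c(12) = 1.
- Vertex 7: neighbors [12, 2] already have colors [1, 2] ⇒ c(7) = 3.
- Vertex 10: neighbors [1, 7] already have colors [1, 3] ⇒ c(10) = 2.
- Vertex 13: neighbors [1, 10, 6] already have colors [1, 2, 3] — all 3 colors blocked. Contradiction.
The forced assignments end in a contradiction, so G has no proper 3-coloring (χ ≥ 4).
The coloring below uses 4 colors, so χ(G) = 4.
A valid 4-coloring: color 1: [2, 10]; color 2: [6, 7]; color 3: [12, 13]; color 4: [1].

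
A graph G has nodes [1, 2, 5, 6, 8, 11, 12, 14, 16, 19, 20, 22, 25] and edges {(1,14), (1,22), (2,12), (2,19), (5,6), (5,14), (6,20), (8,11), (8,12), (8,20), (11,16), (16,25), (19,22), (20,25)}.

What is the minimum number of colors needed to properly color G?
Clique number ω(G) = 2 (lower bound: χ ≥ ω).
Odd cycle [25, 16, 11, 8, 12, 2, 19, 22, 1, 14, 5, 6, 20] needs 3 colors (χ ≥ 3).
The coloring below uses 3 colors, so χ(G) = 3.
A valid 3-coloring: color 1: [1, 5, 12, 16, 19, 20]; color 2: [2, 6, 8, 14, 22, 25]; color 3: [11].

χ(G) = 3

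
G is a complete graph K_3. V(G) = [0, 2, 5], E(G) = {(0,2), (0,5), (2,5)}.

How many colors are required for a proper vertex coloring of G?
Clique number ω(G) = 3 (lower bound: χ ≥ ω).
The clique on [0, 2, 5] has size 3, forcing χ ≥ 3, and the coloring below uses 3 colors, so χ(G) = 3.
A valid 3-coloring: color 1: [2]; color 2: [5]; color 3: [0].

χ(G) = 3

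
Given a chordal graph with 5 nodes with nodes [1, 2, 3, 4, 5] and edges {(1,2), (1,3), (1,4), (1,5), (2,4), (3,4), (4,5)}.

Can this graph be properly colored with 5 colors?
A valid 5-coloring: color 1: [1]; color 2: [4]; color 3: [2, 3, 5].
(χ(G) = 3 ≤ 5.)

Yes, G is 5-colorable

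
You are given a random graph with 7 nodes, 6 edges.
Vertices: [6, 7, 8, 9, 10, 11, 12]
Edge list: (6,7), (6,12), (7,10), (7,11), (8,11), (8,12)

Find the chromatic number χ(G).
χ(G) = 3

Clique number ω(G) = 2 (lower bound: χ ≥ ω).
Odd cycle [7, 6, 12, 8, 11] needs 3 colors (χ ≥ 3).
The coloring below uses 3 colors, so χ(G) = 3.
A valid 3-coloring: color 1: [7, 8, 9]; color 2: [6, 10, 11]; color 3: [12].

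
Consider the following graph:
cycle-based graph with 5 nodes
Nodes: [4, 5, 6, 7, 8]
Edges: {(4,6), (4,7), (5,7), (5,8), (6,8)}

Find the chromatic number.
Clique number ω(G) = 2 (lower bound: χ ≥ ω).
Odd cycle [8, 5, 7, 4, 6] needs 3 colors (χ ≥ 3).
The coloring below uses 3 colors, so χ(G) = 3.
A valid 3-coloring: color 1: [4, 8]; color 2: [5, 6]; color 3: [7].

χ(G) = 3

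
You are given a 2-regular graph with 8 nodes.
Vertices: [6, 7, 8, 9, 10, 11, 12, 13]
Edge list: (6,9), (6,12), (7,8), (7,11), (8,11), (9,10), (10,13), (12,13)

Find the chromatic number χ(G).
χ(G) = 3

Clique number ω(G) = 3 (lower bound: χ ≥ ω).
The clique on [7, 8, 11] has size 3, forcing χ ≥ 3, and the coloring below uses 3 colors, so χ(G) = 3.
A valid 3-coloring: color 1: [8, 9, 13]; color 2: [6, 7, 10]; color 3: [11, 12].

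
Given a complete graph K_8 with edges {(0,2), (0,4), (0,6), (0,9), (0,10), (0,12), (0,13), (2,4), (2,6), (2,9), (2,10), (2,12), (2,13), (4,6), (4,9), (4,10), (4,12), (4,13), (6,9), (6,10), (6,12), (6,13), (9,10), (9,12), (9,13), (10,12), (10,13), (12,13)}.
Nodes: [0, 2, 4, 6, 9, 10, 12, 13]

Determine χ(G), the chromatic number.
Clique number ω(G) = 8 (lower bound: χ ≥ ω).
The clique on [0, 2, 4, 6, 9, 10, 12, 13] has size 8, forcing χ ≥ 8, and the coloring below uses 8 colors, so χ(G) = 8.
A valid 8-coloring: color 1: [2]; color 2: [0]; color 3: [6]; color 4: [4]; color 5: [12]; color 6: [10]; color 7: [9]; color 8: [13].

χ(G) = 8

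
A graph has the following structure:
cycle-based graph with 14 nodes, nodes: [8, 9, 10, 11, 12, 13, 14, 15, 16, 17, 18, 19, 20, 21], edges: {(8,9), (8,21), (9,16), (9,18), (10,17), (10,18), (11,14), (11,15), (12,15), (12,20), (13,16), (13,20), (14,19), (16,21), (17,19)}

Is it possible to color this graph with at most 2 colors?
A valid 2-coloring: color 1: [9, 10, 11, 12, 13, 19, 21]; color 2: [8, 14, 15, 16, 17, 18, 20].
(χ(G) = 2 ≤ 2.)

Yes, G is 2-colorable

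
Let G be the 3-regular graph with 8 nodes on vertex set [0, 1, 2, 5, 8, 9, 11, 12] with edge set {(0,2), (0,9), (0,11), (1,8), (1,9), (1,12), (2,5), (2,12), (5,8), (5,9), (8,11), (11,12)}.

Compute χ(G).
Clique number ω(G) = 2 (lower bound: χ ≥ ω).
Odd cycle [11, 12, 1, 9, 0] needs 3 colors (χ ≥ 3).
The coloring below uses 3 colors, so χ(G) = 3.
A valid 3-coloring: color 1: [2, 9, 11]; color 2: [0, 1, 5]; color 3: [8, 12].

χ(G) = 3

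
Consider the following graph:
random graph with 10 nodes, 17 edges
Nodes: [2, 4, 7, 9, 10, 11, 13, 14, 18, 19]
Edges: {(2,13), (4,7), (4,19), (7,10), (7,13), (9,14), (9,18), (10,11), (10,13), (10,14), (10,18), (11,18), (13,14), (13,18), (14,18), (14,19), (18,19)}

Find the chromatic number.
χ(G) = 4

Clique number ω(G) = 4 (lower bound: χ ≥ ω).
The clique on [10, 13, 14, 18] has size 4, forcing χ ≥ 4, and the coloring below uses 4 colors, so χ(G) = 4.
A valid 4-coloring: color 1: [2, 7, 18]; color 2: [9, 10, 19]; color 3: [4, 11, 14]; color 4: [13].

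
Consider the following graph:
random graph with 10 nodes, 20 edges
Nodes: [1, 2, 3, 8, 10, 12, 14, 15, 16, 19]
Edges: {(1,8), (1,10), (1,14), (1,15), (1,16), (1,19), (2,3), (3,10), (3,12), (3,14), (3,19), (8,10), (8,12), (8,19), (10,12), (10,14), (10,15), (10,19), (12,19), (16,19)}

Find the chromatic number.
χ(G) = 4

Clique number ω(G) = 4 (lower bound: χ ≥ ω).
The clique on [1, 8, 10, 19] has size 4, forcing χ ≥ 4, and the coloring below uses 4 colors, so χ(G) = 4.
A valid 4-coloring: color 1: [2, 10, 16]; color 2: [1, 12]; color 3: [14, 15, 19]; color 4: [3, 8].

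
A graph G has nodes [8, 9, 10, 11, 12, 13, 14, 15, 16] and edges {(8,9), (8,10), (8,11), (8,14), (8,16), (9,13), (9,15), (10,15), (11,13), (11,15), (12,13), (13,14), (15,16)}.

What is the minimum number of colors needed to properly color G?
Clique number ω(G) = 2 (lower bound: χ ≥ ω).
The graph is bipartite (no odd cycle), so 2 colors suffice: χ(G) = 2.
A valid 2-coloring: color 1: [8, 13, 15]; color 2: [9, 10, 11, 12, 14, 16].

χ(G) = 2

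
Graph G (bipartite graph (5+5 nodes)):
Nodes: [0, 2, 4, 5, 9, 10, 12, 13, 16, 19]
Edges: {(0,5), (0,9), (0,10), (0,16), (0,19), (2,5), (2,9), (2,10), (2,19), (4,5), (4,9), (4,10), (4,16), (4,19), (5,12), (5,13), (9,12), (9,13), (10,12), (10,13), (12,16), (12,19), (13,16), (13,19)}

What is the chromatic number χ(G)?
Clique number ω(G) = 2 (lower bound: χ ≥ ω).
The graph is bipartite (no odd cycle), so 2 colors suffice: χ(G) = 2.
A valid 2-coloring: color 1: [0, 2, 4, 12, 13]; color 2: [5, 9, 10, 16, 19].

χ(G) = 2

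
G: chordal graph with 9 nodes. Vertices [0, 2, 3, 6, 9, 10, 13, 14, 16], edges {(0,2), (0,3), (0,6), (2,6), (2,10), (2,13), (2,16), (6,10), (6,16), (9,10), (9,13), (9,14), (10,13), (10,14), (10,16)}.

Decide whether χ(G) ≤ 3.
The clique on vertices [2, 6, 10, 16] has size 4 > 3, so it alone needs 4 colors.

No, G is not 3-colorable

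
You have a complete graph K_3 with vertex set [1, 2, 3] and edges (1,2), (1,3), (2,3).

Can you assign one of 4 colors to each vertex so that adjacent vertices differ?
A valid 4-coloring: color 1: [2]; color 2: [3]; color 3: [1].
(χ(G) = 3 ≤ 4.)

Yes, G is 4-colorable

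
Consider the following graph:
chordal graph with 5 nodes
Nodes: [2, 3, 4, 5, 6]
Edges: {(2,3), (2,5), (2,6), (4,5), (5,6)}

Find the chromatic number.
Clique number ω(G) = 3 (lower bound: χ ≥ ω).
The clique on [2, 5, 6] has size 3, forcing χ ≥ 3, and the coloring below uses 3 colors, so χ(G) = 3.
A valid 3-coloring: color 1: [2, 4]; color 2: [3, 5]; color 3: [6].

χ(G) = 3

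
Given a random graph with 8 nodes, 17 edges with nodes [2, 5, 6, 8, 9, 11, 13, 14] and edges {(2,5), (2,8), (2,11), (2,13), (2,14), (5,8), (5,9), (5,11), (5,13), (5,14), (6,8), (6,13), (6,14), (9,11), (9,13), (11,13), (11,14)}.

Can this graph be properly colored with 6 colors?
A valid 6-coloring: color 1: [5, 6]; color 2: [2, 9]; color 3: [8, 13, 14]; color 4: [11].
(χ(G) = 4 ≤ 6.)

Yes, G is 6-colorable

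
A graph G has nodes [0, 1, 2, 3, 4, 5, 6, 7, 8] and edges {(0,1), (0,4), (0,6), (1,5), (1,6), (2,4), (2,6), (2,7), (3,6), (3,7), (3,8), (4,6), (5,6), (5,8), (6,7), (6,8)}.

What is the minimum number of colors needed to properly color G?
χ(G) = 3

Clique number ω(G) = 3 (lower bound: χ ≥ ω).
The clique on [0, 1, 6] has size 3, forcing χ ≥ 3, and the coloring below uses 3 colors, so χ(G) = 3.
A valid 3-coloring: color 1: [6]; color 2: [1, 4, 7, 8]; color 3: [0, 2, 3, 5].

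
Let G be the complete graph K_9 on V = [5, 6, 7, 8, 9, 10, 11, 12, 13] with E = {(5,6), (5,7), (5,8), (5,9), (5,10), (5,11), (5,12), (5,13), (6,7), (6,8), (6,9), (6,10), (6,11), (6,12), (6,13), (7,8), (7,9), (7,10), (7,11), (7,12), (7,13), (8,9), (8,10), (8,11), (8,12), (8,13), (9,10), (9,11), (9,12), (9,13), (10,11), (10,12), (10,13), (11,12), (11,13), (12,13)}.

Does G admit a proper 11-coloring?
Yes, G is 11-colorable

A valid 11-coloring: color 1: [6]; color 2: [10]; color 3: [5]; color 4: [11]; color 5: [8]; color 6: [13]; color 7: [7]; color 8: [9]; color 9: [12].
(χ(G) = 9 ≤ 11.)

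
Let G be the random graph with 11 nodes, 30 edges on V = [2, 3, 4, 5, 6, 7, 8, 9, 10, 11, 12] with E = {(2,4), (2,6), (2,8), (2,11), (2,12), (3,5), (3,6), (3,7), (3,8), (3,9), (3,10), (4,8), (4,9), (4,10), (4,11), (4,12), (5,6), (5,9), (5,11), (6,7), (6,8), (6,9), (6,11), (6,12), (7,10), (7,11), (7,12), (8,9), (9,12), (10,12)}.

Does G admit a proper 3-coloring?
The clique on vertices [3, 6, 8, 9] has size 4 > 3, so it alone needs 4 colors.

No, G is not 3-colorable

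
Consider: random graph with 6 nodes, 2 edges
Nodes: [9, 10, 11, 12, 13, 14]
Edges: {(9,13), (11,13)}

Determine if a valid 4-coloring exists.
Yes, G is 4-colorable

A valid 4-coloring: color 1: [10, 12, 13, 14]; color 2: [9, 11].
(χ(G) = 2 ≤ 4.)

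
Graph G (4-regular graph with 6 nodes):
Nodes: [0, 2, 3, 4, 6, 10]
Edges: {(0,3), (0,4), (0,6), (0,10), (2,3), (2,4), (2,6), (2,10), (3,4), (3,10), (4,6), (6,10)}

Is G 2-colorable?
No, G is not 2-colorable

The clique on vertices [0, 3, 10] has size 3 > 2, so it alone needs 3 colors.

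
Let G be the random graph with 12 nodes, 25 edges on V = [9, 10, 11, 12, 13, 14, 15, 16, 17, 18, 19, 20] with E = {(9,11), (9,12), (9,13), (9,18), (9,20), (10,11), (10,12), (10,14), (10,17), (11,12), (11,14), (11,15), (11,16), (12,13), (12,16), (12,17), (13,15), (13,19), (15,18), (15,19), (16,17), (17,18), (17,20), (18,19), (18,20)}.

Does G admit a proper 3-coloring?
No, G is not 3-colorable

Suppose a proper 3-coloring c exists. The clique [9, 11, 12] takes 3 distinct colors; by symmetry let c(9) = 1, c(11) = 2, c(12) = 3.
- Vertex 10: neighbors [11, 12] already have colors [2, 3] ⇒ c(10) = 1.
- Vertex 17: neighbors [10, 12] already have colors [1, 3] ⇒ c(17) = 2.
- Vertex 18: neighbors [9, 17] already have colors [1, 2] ⇒ c(18) = 3.
- Vertex 20: neighbors [9, 17, 18] already have colors [1, 2, 3] — all 3 colors blocked. Contradiction.
The forced assignments end in a contradiction, so G has no proper 3-coloring (χ ≥ 4).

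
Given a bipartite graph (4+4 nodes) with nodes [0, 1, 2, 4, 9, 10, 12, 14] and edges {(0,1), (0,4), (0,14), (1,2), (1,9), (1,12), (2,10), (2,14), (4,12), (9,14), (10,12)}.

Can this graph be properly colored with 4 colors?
A valid 4-coloring: color 1: [1, 4, 10, 14]; color 2: [0, 2, 9, 12].
(χ(G) = 2 ≤ 4.)

Yes, G is 4-colorable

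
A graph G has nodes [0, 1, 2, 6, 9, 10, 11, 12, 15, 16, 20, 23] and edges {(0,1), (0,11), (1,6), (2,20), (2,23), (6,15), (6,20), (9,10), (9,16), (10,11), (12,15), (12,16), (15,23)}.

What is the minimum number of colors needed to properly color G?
χ(G) = 3

Clique number ω(G) = 2 (lower bound: χ ≥ ω).
Odd cycle [15, 12, 16, 9, 10, 11, 0, 1, 6] needs 3 colors (χ ≥ 3).
The coloring below uses 3 colors, so χ(G) = 3.
A valid 3-coloring: color 1: [2, 6, 9, 11, 12]; color 2: [1, 10, 15, 16, 20]; color 3: [0, 23].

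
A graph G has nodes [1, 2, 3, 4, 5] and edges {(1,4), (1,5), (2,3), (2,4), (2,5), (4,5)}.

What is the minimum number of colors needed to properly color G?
χ(G) = 3

Clique number ω(G) = 3 (lower bound: χ ≥ ω).
The clique on [1, 4, 5] has size 3, forcing χ ≥ 3, and the coloring below uses 3 colors, so χ(G) = 3.
A valid 3-coloring: color 1: [3, 4]; color 2: [5]; color 3: [1, 2].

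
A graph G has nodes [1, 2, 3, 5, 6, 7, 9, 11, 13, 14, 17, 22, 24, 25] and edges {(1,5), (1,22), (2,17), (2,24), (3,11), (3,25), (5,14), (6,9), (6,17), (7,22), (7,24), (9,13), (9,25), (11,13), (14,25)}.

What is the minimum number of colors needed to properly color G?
Clique number ω(G) = 2 (lower bound: χ ≥ ω).
Odd cycle [13, 11, 3, 25, 9] needs 3 colors (χ ≥ 3).
The coloring below uses 3 colors, so χ(G) = 3.
A valid 3-coloring: color 1: [1, 9, 11, 14, 17, 24]; color 2: [2, 5, 6, 7, 13, 25]; color 3: [3, 22].

χ(G) = 3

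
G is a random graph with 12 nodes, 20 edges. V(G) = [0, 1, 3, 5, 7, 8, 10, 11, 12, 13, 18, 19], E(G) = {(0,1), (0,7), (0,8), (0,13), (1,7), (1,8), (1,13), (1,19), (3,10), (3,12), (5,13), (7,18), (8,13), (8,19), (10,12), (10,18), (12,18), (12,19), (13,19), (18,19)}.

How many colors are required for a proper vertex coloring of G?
χ(G) = 4

Clique number ω(G) = 4 (lower bound: χ ≥ ω).
The clique on [0, 1, 8, 13] has size 4, forcing χ ≥ 4, and the coloring below uses 4 colors, so χ(G) = 4.
A valid 4-coloring: color 1: [7, 11, 12, 13]; color 2: [0, 5, 10, 19]; color 3: [1, 3, 18]; color 4: [8].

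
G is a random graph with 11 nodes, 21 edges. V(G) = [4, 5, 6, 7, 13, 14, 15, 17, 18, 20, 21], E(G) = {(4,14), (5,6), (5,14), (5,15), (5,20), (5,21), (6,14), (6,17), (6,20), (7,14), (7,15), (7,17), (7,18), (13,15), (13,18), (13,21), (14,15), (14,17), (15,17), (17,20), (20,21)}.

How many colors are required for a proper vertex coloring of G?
χ(G) = 4

Clique number ω(G) = 4 (lower bound: χ ≥ ω).
The clique on [7, 14, 15, 17] has size 4, forcing χ ≥ 4, and the coloring below uses 4 colors, so χ(G) = 4.
A valid 4-coloring: color 1: [13, 14, 20]; color 2: [4, 5, 17, 18]; color 3: [6, 15, 21]; color 4: [7].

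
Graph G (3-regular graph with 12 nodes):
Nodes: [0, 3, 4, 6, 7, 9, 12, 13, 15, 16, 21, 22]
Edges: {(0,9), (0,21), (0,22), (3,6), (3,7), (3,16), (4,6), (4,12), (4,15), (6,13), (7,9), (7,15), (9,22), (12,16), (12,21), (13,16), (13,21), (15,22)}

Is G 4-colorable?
Yes, G is 4-colorable

A valid 4-coloring: color 1: [3, 4, 13, 22]; color 2: [0, 6, 7, 12]; color 3: [9, 15, 16, 21].
(χ(G) = 3 ≤ 4.)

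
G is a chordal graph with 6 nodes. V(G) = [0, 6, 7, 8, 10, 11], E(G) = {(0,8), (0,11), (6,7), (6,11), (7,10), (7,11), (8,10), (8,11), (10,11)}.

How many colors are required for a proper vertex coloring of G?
χ(G) = 3

Clique number ω(G) = 3 (lower bound: χ ≥ ω).
The clique on [0, 8, 11] has size 3, forcing χ ≥ 3, and the coloring below uses 3 colors, so χ(G) = 3.
A valid 3-coloring: color 1: [11]; color 2: [7, 8]; color 3: [0, 6, 10].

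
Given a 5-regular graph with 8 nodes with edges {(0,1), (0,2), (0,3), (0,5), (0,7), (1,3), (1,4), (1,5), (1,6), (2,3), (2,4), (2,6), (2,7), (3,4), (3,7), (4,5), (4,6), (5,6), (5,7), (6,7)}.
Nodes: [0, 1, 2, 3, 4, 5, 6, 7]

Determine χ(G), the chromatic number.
χ(G) = 4

Clique number ω(G) = 4 (lower bound: χ ≥ ω).
The clique on [0, 2, 3, 7] has size 4, forcing χ ≥ 4, and the coloring below uses 4 colors, so χ(G) = 4.
A valid 4-coloring: color 1: [0, 6]; color 2: [4, 7]; color 3: [3, 5]; color 4: [1, 2].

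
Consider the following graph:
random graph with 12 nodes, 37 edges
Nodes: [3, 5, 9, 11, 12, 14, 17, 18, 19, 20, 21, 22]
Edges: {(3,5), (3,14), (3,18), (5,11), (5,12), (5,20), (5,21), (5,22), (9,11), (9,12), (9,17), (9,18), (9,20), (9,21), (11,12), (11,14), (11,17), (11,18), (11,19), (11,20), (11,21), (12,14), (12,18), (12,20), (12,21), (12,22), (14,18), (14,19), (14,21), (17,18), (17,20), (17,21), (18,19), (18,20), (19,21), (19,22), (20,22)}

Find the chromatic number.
Clique number ω(G) = 5 (lower bound: χ ≥ ω).
The clique on [9, 11, 17, 18, 20] has size 5, forcing χ ≥ 5, and the coloring below uses 5 colors, so χ(G) = 5.
A valid 5-coloring: color 1: [3, 11, 22]; color 2: [5, 18]; color 3: [12, 17, 19]; color 4: [20, 21]; color 5: [9, 14].

χ(G) = 5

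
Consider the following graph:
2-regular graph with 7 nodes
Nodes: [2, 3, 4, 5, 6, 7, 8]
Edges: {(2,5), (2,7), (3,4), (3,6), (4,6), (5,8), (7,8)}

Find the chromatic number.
Clique number ω(G) = 3 (lower bound: χ ≥ ω).
The clique on [3, 4, 6] has size 3, forcing χ ≥ 3, and the coloring below uses 3 colors, so χ(G) = 3.
A valid 3-coloring: color 1: [2, 3, 8]; color 2: [5, 6, 7]; color 3: [4].

χ(G) = 3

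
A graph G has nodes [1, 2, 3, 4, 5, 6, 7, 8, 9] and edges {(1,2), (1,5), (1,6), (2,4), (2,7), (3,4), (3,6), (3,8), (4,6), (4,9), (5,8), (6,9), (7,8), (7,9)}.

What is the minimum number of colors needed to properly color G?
Clique number ω(G) = 3 (lower bound: χ ≥ ω).
The clique on [4, 6, 9] has size 3, forcing χ ≥ 3, and the coloring below uses 3 colors, so χ(G) = 3.
A valid 3-coloring: color 1: [1, 4, 8]; color 2: [5, 6, 7]; color 3: [2, 3, 9].

χ(G) = 3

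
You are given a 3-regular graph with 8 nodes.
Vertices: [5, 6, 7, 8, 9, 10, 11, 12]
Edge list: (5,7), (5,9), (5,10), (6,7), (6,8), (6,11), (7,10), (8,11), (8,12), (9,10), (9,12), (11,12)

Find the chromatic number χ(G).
χ(G) = 3

Clique number ω(G) = 3 (lower bound: χ ≥ ω).
The clique on [5, 9, 10] has size 3, forcing χ ≥ 3, and the coloring below uses 3 colors, so χ(G) = 3.
A valid 3-coloring: color 1: [7, 9, 11]; color 2: [5, 6, 12]; color 3: [8, 10].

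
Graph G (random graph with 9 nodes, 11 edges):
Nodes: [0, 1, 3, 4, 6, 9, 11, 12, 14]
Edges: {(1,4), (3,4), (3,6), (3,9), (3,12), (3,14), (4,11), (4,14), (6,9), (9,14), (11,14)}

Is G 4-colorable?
A valid 4-coloring: color 1: [0, 1, 3, 11]; color 2: [6, 12, 14]; color 3: [4, 9].
(χ(G) = 3 ≤ 4.)

Yes, G is 4-colorable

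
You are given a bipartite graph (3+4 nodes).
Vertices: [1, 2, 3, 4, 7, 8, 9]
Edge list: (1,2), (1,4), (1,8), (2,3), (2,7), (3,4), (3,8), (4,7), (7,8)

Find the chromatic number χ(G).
Clique number ω(G) = 2 (lower bound: χ ≥ ω).
The graph is bipartite (no odd cycle), so 2 colors suffice: χ(G) = 2.
A valid 2-coloring: color 1: [2, 4, 8, 9]; color 2: [1, 3, 7].

χ(G) = 2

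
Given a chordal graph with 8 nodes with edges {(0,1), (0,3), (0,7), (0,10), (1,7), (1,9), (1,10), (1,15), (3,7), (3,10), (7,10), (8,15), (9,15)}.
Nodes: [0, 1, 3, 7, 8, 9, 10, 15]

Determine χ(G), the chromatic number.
Clique number ω(G) = 4 (lower bound: χ ≥ ω).
The clique on [0, 1, 7, 10] has size 4, forcing χ ≥ 4, and the coloring below uses 4 colors, so χ(G) = 4.
A valid 4-coloring: color 1: [1, 3, 8]; color 2: [10, 15]; color 3: [0, 9]; color 4: [7].

χ(G) = 4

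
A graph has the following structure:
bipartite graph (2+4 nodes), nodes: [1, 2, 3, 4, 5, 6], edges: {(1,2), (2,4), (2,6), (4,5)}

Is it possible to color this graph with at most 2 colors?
A valid 2-coloring: color 1: [2, 3, 5]; color 2: [1, 4, 6].
(χ(G) = 2 ≤ 2.)

Yes, G is 2-colorable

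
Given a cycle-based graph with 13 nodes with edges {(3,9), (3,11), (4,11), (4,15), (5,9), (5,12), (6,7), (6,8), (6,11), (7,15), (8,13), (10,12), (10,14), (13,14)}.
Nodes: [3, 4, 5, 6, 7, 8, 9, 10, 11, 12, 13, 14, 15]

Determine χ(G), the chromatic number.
χ(G) = 3

Clique number ω(G) = 2 (lower bound: χ ≥ ω).
Odd cycle [15, 7, 6, 11, 4] needs 3 colors (χ ≥ 3).
The coloring below uses 3 colors, so χ(G) = 3.
A valid 3-coloring: color 1: [7, 8, 9, 11, 12, 14]; color 2: [3, 5, 6, 10, 13, 15]; color 3: [4].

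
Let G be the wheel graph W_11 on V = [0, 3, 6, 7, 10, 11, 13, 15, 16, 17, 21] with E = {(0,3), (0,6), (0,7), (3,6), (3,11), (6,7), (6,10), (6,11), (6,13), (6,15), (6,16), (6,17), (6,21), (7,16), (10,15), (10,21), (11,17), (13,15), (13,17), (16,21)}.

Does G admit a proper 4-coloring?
A valid 4-coloring: color 1: [6]; color 2: [0, 10, 11, 13, 16]; color 3: [3, 7, 15, 17, 21].
(χ(G) = 3 ≤ 4.)

Yes, G is 4-colorable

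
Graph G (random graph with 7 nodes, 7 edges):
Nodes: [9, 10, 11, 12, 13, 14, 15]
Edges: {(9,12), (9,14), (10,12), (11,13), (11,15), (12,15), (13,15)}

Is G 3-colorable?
Yes, G is 3-colorable

A valid 3-coloring: color 1: [11, 12, 14]; color 2: [9, 10, 15]; color 3: [13].
(χ(G) = 3 ≤ 3.)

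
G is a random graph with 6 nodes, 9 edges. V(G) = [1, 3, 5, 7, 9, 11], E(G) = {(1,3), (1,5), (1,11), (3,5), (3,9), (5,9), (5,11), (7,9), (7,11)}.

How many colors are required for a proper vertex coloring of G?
Clique number ω(G) = 3 (lower bound: χ ≥ ω).
The clique on [1, 5, 11] has size 3, forcing χ ≥ 3, and the coloring below uses 3 colors, so χ(G) = 3.
A valid 3-coloring: color 1: [5, 7]; color 2: [1, 9]; color 3: [3, 11].

χ(G) = 3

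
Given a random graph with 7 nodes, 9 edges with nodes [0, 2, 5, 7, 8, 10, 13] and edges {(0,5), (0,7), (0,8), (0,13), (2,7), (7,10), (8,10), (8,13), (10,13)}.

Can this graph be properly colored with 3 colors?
Yes, G is 3-colorable

A valid 3-coloring: color 1: [0, 2, 10]; color 2: [5, 7, 8]; color 3: [13].
(χ(G) = 3 ≤ 3.)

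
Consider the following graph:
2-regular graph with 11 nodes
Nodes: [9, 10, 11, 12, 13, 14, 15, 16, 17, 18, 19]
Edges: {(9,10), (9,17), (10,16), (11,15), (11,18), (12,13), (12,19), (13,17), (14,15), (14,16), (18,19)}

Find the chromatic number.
χ(G) = 3

Clique number ω(G) = 2 (lower bound: χ ≥ ω).
Odd cycle [19, 12, 13, 17, 9, 10, 16, 14, 15, 11, 18] needs 3 colors (χ ≥ 3).
The coloring below uses 3 colors, so χ(G) = 3.
A valid 3-coloring: color 1: [10, 11, 14, 17, 19]; color 2: [9, 13, 15, 16, 18]; color 3: [12].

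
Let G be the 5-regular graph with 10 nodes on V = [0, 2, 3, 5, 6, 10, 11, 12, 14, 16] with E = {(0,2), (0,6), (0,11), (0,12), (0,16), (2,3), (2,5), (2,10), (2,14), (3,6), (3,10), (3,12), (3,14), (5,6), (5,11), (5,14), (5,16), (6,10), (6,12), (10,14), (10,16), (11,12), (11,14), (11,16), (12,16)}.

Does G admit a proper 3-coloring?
The clique on vertices [0, 11, 12, 16] has size 4 > 3, so it alone needs 4 colors.

No, G is not 3-colorable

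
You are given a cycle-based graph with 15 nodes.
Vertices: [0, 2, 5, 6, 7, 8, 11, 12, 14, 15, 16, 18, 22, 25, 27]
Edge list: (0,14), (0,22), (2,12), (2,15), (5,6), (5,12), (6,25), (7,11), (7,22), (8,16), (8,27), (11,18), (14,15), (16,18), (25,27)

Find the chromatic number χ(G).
χ(G) = 3

Clique number ω(G) = 2 (lower bound: χ ≥ ω).
Odd cycle [12, 5, 6, 25, 27, 8, 16, 18, 11, 7, 22, 0, 14, 15, 2] needs 3 colors (χ ≥ 3).
The coloring below uses 3 colors, so χ(G) = 3.
A valid 3-coloring: color 1: [6, 11, 12, 15, 16, 22, 27]; color 2: [0, 2, 5, 7, 8, 18, 25]; color 3: [14].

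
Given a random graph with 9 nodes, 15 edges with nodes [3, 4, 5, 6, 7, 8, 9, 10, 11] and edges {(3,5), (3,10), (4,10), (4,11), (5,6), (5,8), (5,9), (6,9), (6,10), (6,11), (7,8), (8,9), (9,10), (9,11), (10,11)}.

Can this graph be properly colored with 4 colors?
Yes, G is 4-colorable

A valid 4-coloring: color 1: [5, 7, 10]; color 2: [3, 4, 9]; color 3: [6, 8]; color 4: [11].
(χ(G) = 4 ≤ 4.)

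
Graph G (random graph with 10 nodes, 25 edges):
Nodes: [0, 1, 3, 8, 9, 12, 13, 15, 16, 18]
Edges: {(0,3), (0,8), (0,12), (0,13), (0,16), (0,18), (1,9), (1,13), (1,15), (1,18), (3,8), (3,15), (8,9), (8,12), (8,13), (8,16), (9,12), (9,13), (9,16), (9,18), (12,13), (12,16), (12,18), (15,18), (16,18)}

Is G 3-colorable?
The clique on vertices [0, 8, 12, 16] has size 4 > 3, so it alone needs 4 colors.

No, G is not 3-colorable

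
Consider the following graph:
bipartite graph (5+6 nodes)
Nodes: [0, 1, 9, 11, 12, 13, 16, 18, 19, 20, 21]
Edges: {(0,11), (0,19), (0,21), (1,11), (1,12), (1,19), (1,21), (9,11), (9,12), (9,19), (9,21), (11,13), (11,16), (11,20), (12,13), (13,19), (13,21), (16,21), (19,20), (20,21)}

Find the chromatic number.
χ(G) = 2

Clique number ω(G) = 2 (lower bound: χ ≥ ω).
The graph is bipartite (no odd cycle), so 2 colors suffice: χ(G) = 2.
A valid 2-coloring: color 1: [11, 12, 18, 19, 21]; color 2: [0, 1, 9, 13, 16, 20].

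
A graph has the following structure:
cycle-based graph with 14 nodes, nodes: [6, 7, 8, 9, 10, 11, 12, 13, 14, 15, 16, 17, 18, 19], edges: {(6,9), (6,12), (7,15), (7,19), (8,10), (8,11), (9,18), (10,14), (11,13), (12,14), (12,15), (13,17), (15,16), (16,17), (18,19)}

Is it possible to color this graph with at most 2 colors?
Odd cycle [6, 9, 18, 19, 7, 15, 12] needs 3 colors (χ ≥ 3).
Hence χ(G) ≥ 3 > 2, so no proper 2-coloring exists.

No, G is not 2-colorable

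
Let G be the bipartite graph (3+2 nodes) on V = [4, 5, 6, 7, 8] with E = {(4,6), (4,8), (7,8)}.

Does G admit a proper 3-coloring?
A valid 3-coloring: color 1: [4, 5, 7]; color 2: [6, 8].
(χ(G) = 2 ≤ 3.)

Yes, G is 3-colorable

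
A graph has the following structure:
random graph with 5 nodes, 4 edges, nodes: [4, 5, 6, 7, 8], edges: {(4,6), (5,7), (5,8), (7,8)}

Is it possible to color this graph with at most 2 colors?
No, G is not 2-colorable

The clique on vertices [5, 7, 8] has size 3 > 2, so it alone needs 3 colors.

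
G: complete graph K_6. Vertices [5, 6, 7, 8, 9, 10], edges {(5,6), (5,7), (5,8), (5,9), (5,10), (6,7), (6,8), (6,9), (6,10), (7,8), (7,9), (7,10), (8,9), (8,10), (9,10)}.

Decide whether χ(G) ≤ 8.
A valid 8-coloring: color 1: [10]; color 2: [7]; color 3: [9]; color 4: [5]; color 5: [6]; color 6: [8].
(χ(G) = 6 ≤ 8.)

Yes, G is 8-colorable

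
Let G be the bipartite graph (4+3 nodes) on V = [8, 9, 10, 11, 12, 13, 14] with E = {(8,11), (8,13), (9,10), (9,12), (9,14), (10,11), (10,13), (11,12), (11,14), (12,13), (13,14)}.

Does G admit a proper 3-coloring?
A valid 3-coloring: color 1: [9, 11, 13]; color 2: [8, 10, 12, 14].
(χ(G) = 2 ≤ 3.)

Yes, G is 3-colorable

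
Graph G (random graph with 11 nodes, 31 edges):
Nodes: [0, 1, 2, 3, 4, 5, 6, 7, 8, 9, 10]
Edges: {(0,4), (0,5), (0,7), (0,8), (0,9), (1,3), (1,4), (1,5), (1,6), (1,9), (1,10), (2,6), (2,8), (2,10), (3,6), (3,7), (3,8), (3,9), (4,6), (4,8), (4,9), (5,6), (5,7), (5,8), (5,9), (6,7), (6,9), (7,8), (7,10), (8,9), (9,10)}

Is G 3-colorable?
The clique on vertices [0, 4, 8, 9] has size 4 > 3, so it alone needs 4 colors.

No, G is not 3-colorable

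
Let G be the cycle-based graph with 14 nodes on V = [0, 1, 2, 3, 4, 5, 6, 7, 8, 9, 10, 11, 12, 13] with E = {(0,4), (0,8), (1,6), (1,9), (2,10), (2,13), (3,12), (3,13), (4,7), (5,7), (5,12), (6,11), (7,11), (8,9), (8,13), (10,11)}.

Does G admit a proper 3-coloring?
Yes, G is 3-colorable

A valid 3-coloring: color 1: [1, 2, 3, 4, 5, 8, 11]; color 2: [0, 6, 7, 9, 10, 12, 13].
(χ(G) = 2 ≤ 3.)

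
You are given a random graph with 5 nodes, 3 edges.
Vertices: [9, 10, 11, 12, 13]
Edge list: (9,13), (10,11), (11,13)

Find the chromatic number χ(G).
Clique number ω(G) = 2 (lower bound: χ ≥ ω).
The graph is bipartite (no odd cycle), so 2 colors suffice: χ(G) = 2.
A valid 2-coloring: color 1: [10, 12, 13]; color 2: [9, 11].

χ(G) = 2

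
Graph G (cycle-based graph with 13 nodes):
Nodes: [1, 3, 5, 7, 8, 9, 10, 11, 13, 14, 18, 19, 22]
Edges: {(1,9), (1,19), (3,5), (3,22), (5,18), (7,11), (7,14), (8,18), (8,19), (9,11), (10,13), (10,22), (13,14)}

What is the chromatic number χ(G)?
Clique number ω(G) = 2 (lower bound: χ ≥ ω).
Odd cycle [5, 18, 8, 19, 1, 9, 11, 7, 14, 13, 10, 22, 3] needs 3 colors (χ ≥ 3).
The coloring below uses 3 colors, so χ(G) = 3.
A valid 3-coloring: color 1: [1, 5, 8, 11, 14, 22]; color 2: [3, 7, 9, 13, 18, 19]; color 3: [10].

χ(G) = 3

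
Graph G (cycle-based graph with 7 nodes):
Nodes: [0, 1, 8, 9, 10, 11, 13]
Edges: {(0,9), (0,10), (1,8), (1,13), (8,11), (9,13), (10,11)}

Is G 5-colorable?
Yes, G is 5-colorable

A valid 5-coloring: color 1: [0, 11, 13]; color 2: [1, 9, 10]; color 3: [8].
(χ(G) = 3 ≤ 5.)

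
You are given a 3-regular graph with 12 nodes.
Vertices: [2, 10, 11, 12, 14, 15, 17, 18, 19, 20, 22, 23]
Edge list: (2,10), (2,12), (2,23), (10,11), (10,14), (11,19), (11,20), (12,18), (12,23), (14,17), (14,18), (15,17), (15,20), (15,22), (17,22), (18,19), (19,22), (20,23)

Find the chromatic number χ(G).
χ(G) = 3

Clique number ω(G) = 3 (lower bound: χ ≥ ω).
The clique on [2, 12, 23] has size 3, forcing χ ≥ 3, and the coloring below uses 3 colors, so χ(G) = 3.
A valid 3-coloring: color 1: [10, 12, 17, 19, 20]; color 2: [2, 11, 14, 22]; color 3: [15, 18, 23].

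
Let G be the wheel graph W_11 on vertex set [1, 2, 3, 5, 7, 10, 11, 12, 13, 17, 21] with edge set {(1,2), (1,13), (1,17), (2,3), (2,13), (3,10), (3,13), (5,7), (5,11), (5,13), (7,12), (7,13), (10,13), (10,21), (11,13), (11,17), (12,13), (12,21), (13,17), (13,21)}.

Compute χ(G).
Clique number ω(G) = 3 (lower bound: χ ≥ ω).
The clique on [1, 13, 17] has size 3, forcing χ ≥ 3, and the coloring below uses 3 colors, so χ(G) = 3.
A valid 3-coloring: color 1: [13]; color 2: [1, 3, 7, 11, 21]; color 3: [2, 5, 10, 12, 17].

χ(G) = 3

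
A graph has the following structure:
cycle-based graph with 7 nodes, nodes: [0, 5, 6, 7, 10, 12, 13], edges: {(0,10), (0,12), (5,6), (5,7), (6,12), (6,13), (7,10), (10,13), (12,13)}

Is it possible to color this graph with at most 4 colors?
Yes, G is 4-colorable

A valid 4-coloring: color 1: [5, 10, 12]; color 2: [0, 7, 13]; color 3: [6].
(χ(G) = 3 ≤ 4.)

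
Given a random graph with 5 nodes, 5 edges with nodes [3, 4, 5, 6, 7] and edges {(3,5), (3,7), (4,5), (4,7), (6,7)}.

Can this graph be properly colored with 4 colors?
Yes, G is 4-colorable

A valid 4-coloring: color 1: [5, 7]; color 2: [3, 4, 6].
(χ(G) = 2 ≤ 4.)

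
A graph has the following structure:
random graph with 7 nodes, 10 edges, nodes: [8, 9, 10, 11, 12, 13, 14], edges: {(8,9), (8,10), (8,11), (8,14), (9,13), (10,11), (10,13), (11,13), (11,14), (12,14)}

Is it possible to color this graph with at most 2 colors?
No, G is not 2-colorable

The clique on vertices [8, 10, 11] has size 3 > 2, so it alone needs 3 colors.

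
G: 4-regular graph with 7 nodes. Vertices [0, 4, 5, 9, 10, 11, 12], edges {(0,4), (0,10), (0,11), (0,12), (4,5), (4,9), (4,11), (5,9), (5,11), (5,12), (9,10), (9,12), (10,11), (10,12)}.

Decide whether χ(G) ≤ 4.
A valid 4-coloring: color 1: [5, 10]; color 2: [0, 9]; color 3: [11, 12]; color 4: [4].
(χ(G) = 4 ≤ 4.)

Yes, G is 4-colorable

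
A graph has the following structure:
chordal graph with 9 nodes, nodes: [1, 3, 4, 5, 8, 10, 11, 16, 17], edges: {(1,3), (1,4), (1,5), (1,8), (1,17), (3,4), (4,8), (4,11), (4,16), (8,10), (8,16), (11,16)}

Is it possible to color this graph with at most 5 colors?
Yes, G is 5-colorable

A valid 5-coloring: color 1: [4, 5, 10, 17]; color 2: [1, 16]; color 3: [3, 8, 11].
(χ(G) = 3 ≤ 5.)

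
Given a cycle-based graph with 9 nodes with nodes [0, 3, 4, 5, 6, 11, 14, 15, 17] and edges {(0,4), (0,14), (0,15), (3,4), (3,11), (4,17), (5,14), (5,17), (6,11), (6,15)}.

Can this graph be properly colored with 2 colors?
No, G is not 2-colorable

Odd cycle [0, 4, 17, 5, 14] needs 3 colors (χ ≥ 3).
Hence χ(G) ≥ 3 > 2, so no proper 2-coloring exists.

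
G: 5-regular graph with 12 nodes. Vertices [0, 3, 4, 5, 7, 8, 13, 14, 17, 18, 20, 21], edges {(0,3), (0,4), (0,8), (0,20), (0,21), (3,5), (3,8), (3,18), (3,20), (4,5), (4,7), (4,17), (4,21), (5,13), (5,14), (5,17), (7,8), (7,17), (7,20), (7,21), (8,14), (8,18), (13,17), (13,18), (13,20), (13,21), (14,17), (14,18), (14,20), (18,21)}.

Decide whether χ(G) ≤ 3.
Yes, G is 3-colorable

A valid 3-coloring: color 1: [8, 17, 20, 21]; color 2: [0, 5, 7, 18]; color 3: [3, 4, 13, 14].
(χ(G) = 3 ≤ 3.)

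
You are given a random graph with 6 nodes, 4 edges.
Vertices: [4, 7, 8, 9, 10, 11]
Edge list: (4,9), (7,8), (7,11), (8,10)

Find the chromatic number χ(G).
Clique number ω(G) = 2 (lower bound: χ ≥ ω).
The graph is bipartite (no odd cycle), so 2 colors suffice: χ(G) = 2.
A valid 2-coloring: color 1: [8, 9, 11]; color 2: [4, 7, 10].

χ(G) = 2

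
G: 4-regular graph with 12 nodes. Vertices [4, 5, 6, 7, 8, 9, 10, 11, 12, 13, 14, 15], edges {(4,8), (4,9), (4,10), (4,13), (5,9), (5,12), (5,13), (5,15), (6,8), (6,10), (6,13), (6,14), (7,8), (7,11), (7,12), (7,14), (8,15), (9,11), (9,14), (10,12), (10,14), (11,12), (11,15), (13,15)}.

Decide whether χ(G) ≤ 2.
No, G is not 2-colorable

The clique on vertices [5, 13, 15] has size 3 > 2, so it alone needs 3 colors.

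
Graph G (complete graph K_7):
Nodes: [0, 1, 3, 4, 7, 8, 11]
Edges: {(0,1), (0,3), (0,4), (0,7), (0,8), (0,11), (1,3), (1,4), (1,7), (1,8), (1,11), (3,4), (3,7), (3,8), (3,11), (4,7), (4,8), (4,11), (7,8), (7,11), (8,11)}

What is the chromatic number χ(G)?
Clique number ω(G) = 7 (lower bound: χ ≥ ω).
The clique on [0, 1, 3, 4, 7, 8, 11] has size 7, forcing χ ≥ 7, and the coloring below uses 7 colors, so χ(G) = 7.
A valid 7-coloring: color 1: [11]; color 2: [3]; color 3: [8]; color 4: [7]; color 5: [0]; color 6: [1]; color 7: [4].

χ(G) = 7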